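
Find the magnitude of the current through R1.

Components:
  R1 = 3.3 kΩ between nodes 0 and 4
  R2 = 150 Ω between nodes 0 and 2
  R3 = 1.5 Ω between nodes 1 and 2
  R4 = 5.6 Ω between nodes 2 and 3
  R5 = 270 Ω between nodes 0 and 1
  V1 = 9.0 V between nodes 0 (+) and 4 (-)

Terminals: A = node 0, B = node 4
Nodal analysis, taking node 4 as the 0 V reference.
Source V1 fixes V_0 = 9 V.
KCL at each unknown node (sum of currents leaving = 0; resistances in Ω):
  Node 1: (V_1 - V_2)/1.5 + (V_1 - 9)/270 = 0
  Node 2: (V_2 - 9)/150 + (V_2 - V_1)/1.5 + (V_2 - V_3)/5.6 = 0
  Node 3: (V_3 - V_2)/5.6 = 0
Collecting terms (coefficients in siemens):
  0.6704·V_1 - 0.6667·V_2 = 0.03333
  0.8519·V_2 - 0.6667·V_1 - 0.1786·V_3 = 0.06
  0.1786·V_3 - 0.1786·V_2 = 0
Solving these 3 simultaneous equations (Gaussian elimination) gives:
  V_1 = 9 V, V_2 = 9 V, V_3 = 9 V
I_R1 = (V_0 - V_4)/R1 = (9 - 0)/3300 = 0.002727 A
|I_R1| = 0.002727 A

Final answer: |I_R1| = 0.002727 A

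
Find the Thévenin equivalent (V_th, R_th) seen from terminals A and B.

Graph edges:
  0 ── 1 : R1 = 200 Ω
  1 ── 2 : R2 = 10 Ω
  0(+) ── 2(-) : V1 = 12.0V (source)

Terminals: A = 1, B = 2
Step 1 — V_th is the open-circuit voltage V_A - V_B (nothing connected across the terminals).
Nodal analysis, taking node 2 as the 0 V reference.
Source V1 fixes V_0 = 12 V.
KCL at each unknown node (sum of currents leaving = 0; resistances in Ω):
  Node 1: (V_1 - 12)/200 + (V_1 - 0)/10 = 0
Collecting terms: 0.105 × V_1 = 0.06  =>  V_1 = 0.5714 V
V_th = V_1 - V_2 = 0.5714 - 0 = 0.5714 V
Step 2 — R_th: zero the source — replace V1 by a short circuit (node 2 merges into node 0) — and find the resistance seen between A (node 1) and B (node 0).
Reduce the network between node 1 (A) and node 0 (B) by series/parallel combination:
  Rp1 = R1 ‖ R2 (parallel, both between nodes 0 and 1) = 1/(1/200 + 1/10) = 9.524 Ω
R_th = 9.524 Ω

Final answer: V_th = 0.5714 V, R_th = 9.524 Ω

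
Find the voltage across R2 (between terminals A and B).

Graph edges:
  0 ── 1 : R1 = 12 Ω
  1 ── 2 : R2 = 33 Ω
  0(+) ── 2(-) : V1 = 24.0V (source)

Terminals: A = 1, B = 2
R1 and R2 are in series across V1 (node 0 → node 1 → node 2), and the output A–B is taken across R2, so this is a voltage divider.
Series current: I = V1/(R1 + R2) = 24/(12 + 33) = 24/45 = 0.5333 A
V_R2 = I × R2 = V1 × R2/(R1 + R2) = 24 × 33/45 = 17.6 V

Final answer: 17.6 V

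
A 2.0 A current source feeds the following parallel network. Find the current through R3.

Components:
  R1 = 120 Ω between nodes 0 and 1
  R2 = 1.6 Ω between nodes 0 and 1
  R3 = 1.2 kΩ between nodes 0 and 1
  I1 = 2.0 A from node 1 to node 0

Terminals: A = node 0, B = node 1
All resistors sit directly between nodes 0 and 1, so they are in parallel and share one voltage V; the full source current 2 A splits among them.
1/R_par = 1/120 + 1/1.6 + 1/1200 = 0.6342 S  =>  R_par = 1.577 Ω
V = I × R_par = 2 × 1.577 = 3.154 V
I_R3 = V/R3 = 3.154/1200 = 0.002628 A

Final answer: 0.002628 A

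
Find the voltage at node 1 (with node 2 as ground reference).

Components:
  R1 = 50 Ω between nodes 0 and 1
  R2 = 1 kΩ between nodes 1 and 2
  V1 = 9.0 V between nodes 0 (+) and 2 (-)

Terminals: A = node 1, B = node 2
Nodal analysis, taking node 2 as the 0 V reference.
Source V1 fixes V_0 = 9 V.
KCL at each unknown node (sum of currents leaving = 0; resistances in Ω):
  Node 1: (V_1 - 9)/50 + (V_1 - 0)/1000 = 0
Collecting terms: 0.021 × V_1 = 0.18  =>  V_1 = 8.571 V
The requested potential is V_1 = 8.571 V.

Final answer: V_1 = 8.571 V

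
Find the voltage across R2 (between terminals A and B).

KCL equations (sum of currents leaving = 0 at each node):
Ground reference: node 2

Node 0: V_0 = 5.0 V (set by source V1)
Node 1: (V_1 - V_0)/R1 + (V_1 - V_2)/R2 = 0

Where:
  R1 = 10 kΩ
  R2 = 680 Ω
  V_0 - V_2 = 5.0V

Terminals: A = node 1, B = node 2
R1 and R2 are in series across V1 (node 0 → node 1 → node 2), and the output A–B is taken across R2, so this is a voltage divider.
Series current: I = V1/(R1 + R2) = 5/(10000 + 680) = 5/10680 = 0.0004682 A
V_R2 = I × R2 = V1 × R2/(R1 + R2) = 5 × 680/10680 = 0.3184 V

Final answer: 0.3184 V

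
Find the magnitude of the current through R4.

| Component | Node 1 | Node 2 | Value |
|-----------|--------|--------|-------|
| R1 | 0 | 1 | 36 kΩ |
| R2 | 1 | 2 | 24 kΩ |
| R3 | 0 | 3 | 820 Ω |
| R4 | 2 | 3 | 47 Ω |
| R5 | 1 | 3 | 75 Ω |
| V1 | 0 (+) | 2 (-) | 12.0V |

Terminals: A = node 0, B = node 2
Nodal analysis, taking node 2 as the 0 V reference.
Source V1 fixes V_0 = 12 V.
KCL at each unknown node (sum of currents leaving = 0; resistances in Ω):
  Node 1: (V_1 - 12)/36000 + (V_1 - 0)/24000 + (V_1 - V_3)/75 = 0
  Node 3: (V_3 - 12)/820 + (V_3 - 0)/47 + (V_3 - V_1)/75 = 0
Collecting terms (coefficients in siemens):
  0.0134·V_1 - 0.01333·V_3 = 0.0003333
  0.03583·V_3 - 0.01333·V_1 = 0.01463
Determinant D = (0.0134)(0.03583) - (-0.01333)(-0.01333) = 0.0003024
V_1 = [(0.0003333)(0.03583) - (-0.01333)(0.01463)]/D = 0.6847 V
V_3 = [(0.0134)(0.01463) - (0.0003333)(-0.01333)]/D = 0.6632 V
I_R4 = (V_2 - V_3)/R4 = (0 - 0.6632)/47 = -0.01411 A
|I_R4| = 0.01411 A

Final answer: |I_R4| = 0.01411 A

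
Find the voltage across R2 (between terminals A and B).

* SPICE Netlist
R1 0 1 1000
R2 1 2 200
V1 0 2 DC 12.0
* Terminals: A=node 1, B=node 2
R1 and R2 are in series across V1 (node 0 → node 1 → node 2), and the output A–B is taken across R2, so this is a voltage divider.
Series current: I = V1/(R1 + R2) = 12/(1000 + 200) = 12/1200 = 0.01 A
V_R2 = I × R2 = V1 × R2/(R1 + R2) = 12 × 200/1200 = 2 V

Final answer: 2 V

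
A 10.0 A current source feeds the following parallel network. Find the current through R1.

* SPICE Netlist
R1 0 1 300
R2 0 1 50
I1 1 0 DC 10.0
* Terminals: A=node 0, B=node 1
All resistors sit directly between nodes 0 and 1, so they are in parallel and share one voltage V; the full source current 10 A splits among them.
1/R_par = 1/300 + 1/50 = 0.02333 S  =>  R_par = 42.86 Ω
V = I × R_par = 10 × 42.86 = 428.6 V
I_R1 = V/R1 = 428.6/300 = 1.429 A

Final answer: 1.429 A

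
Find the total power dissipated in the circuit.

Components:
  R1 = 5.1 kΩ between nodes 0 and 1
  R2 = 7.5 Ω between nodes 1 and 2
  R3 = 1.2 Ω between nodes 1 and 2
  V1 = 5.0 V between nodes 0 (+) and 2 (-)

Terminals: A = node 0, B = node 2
Nodal analysis, taking node 2 as the 0 V reference.
Source V1 fixes V_0 = 5 V.
KCL at each unknown node (sum of currents leaving = 0; resistances in Ω):
  Node 1: (V_1 - 5)/5100 + (V_1 - 0)/7.5 + (V_1 - 0)/1.2 = 0
Collecting terms: 0.9669 × V_1 = 0.0009804  =>  V_1 = 0.001014 V
Power in each resistor, P = (ΔV)²/R:
  P_R1 = (5 - 0.001014)²/5100 = 0.0049 W
  P_R2 = (0.001014 - 0)²/7.5 = 0.0000001371 W
  P_R3 = (0.001014 - 0)²/1.2 = 0.0000008568 W
P_total = P_R1 + P_R2 + P_R3 = 0.004901 W

Final answer: 0.004901 W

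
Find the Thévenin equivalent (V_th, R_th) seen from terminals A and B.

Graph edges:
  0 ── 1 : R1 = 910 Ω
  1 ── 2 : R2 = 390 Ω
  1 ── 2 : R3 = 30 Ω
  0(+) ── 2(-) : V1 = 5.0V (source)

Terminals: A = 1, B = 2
Step 1 — V_th is the open-circuit voltage V_A - V_B (nothing connected across the terminals).
Nodal analysis, taking node 2 as the 0 V reference.
Source V1 fixes V_0 = 5 V.
KCL at each unknown node (sum of currents leaving = 0; resistances in Ω):
  Node 1: (V_1 - 5)/910 + (V_1 - 0)/390 + (V_1 - 0)/30 = 0
Collecting terms: 0.037 × V_1 = 0.005495  =>  V_1 = 0.1485 V
V_th = V_1 - V_2 = 0.1485 - 0 = 0.1485 V
Step 2 — R_th: zero the source — replace V1 by a short circuit (node 2 merges into node 0) — and find the resistance seen between A (node 1) and B (node 0).
Reduce the network between node 1 (A) and node 0 (B) by series/parallel combination:
  Rp1 = R1 ‖ R2 ‖ R3 (parallel, all between nodes 0 and 1) = 1/(1/910 + 1/390 + 1/30) = 27.03 Ω
R_th = 27.03 Ω

Final answer: V_th = 0.1485 V, R_th = 27.03 Ω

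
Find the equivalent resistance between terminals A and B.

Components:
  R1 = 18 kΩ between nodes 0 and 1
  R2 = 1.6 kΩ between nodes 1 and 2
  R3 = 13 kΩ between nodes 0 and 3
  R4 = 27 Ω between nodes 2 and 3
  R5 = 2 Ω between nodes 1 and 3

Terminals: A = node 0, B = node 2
The network is not a plain series/parallel combination. Inject a 1 A test current into terminal A (node 0) and return it from terminal B (node 2); then R_eq = V_A / (1 A).
Nodal analysis, taking node 2 as the 0 V reference.
Current source I_test pushes 1 A into node 0 and draws it out of node 2.
KCL at each unknown node (sum of currents leaving = 0; resistances in Ω):
  Node 0: (V_0 - V_1)/18000 + (V_0 - V_3)/13000 - 1 = 0
  Node 1: (V_1 - V_0)/18000 + (V_1 - 0)/1600 + (V_1 - V_3)/2 = 0
  Node 3: (V_3 - V_0)/13000 + (V_3 - V_1)/2 + (V_3 - 0)/27 = 0
Collecting terms (coefficients in siemens):
  0.0001325·V_0 - 0.00005556·V_1 - 0.00007692·V_3 = 1
  0.5007·V_1 - 0.00005556·V_0 - 0.5·V_3 = 0
  0.5371·V_3 - 0.00007692·V_0 - 0.5·V_1 = 0
Solving these 3 simultaneous equations (Gaussian elimination) gives:
  V_0 = 7575 V, V_1 = 27.34 V, V_3 = 26.54 V
R_eq = V_0 / 1 A = 7575 Ω = 7.575 kΩ

Final answer: 7.575 kΩ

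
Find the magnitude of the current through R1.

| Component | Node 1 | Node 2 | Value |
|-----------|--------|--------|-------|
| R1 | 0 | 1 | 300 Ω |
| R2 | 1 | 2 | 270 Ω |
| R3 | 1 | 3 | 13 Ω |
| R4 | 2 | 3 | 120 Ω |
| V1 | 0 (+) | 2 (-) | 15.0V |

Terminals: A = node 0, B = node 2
Nodal analysis, taking node 2 as the 0 V reference.
Source V1 fixes V_0 = 15 V.
KCL at each unknown node (sum of currents leaving = 0; resistances in Ω):
  Node 1: (V_1 - 15)/300 + (V_1 - 0)/270 + (V_1 - V_3)/13 = 0
  Node 3: (V_3 - V_1)/13 + (V_3 - 0)/120 = 0
Collecting terms (coefficients in siemens):
  0.08396·V_1 - 0.07692·V_3 = 0.05
  0.08526·V_3 - 0.07692·V_1 = 0
Determinant D = (0.08396)(0.08526) - (-0.07692)(-0.07692) = 0.001241
V_1 = [(0.05)(0.08526) - (-0.07692)(0)]/D = 3.435 V
V_3 = [(0.08396)(0) - (0.05)(-0.07692)]/D = 3.099 V
I_R1 = (V_0 - V_1)/R1 = (15 - 3.435)/300 = 0.03855 A
|I_R1| = 0.03855 A

Final answer: |I_R1| = 0.03855 A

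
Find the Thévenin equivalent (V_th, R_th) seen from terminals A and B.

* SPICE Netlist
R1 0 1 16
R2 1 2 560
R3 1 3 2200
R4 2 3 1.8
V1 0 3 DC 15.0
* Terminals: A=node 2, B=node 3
Step 1 — V_th is the open-circuit voltage V_A - V_B (nothing connected across the terminals).
Nodal analysis, taking node 3 as the 0 V reference.
Source V1 fixes V_0 = 15 V.
KCL at each unknown node (sum of currents leaving = 0; resistances in Ω):
  Node 1: (V_1 - 15)/16 + (V_1 - V_2)/560 + (V_1 - 0)/2200 = 0
  Node 2: (V_2 - V_1)/560 + (V_2 - 0)/1.8 = 0
Collecting terms (coefficients in siemens):
  0.06474·V_1 - 0.001786·V_2 = 0.9375
  0.5573·V_2 - 0.001786·V_1 = 0
Determinant D = (0.06474)(0.5573) - (-0.001786)(-0.001786) = 0.03608
V_1 = [(0.9375)(0.5573) - (-0.001786)(0)]/D = 14.48 V
V_2 = [(0.06474)(0) - (0.9375)(-0.001786)]/D = 0.0464 V
V_th = V_2 - V_3 = 0.0464 - 0 = 0.0464 V
Step 2 — R_th: zero the source — replace V1 by a short circuit (node 3 merges into node 0) — and find the resistance seen between A (node 2) and B (node 0).
Reduce the network between node 2 (A) and node 0 (B) by series/parallel combination:
  Rp1 = R1 ‖ R3 (parallel, both between nodes 0 and 1) = 1/(1/16 + 1/2200) = 15.88 Ω
  Rs1 = R2 + Rp1 (series, joined only at node 1) = 560 + 15.88 = 575.9 Ω
  Rp2 = R4 ‖ Rs1 (parallel, both between nodes 0 and 2) = 1/(1/1.8 + 1/575.9) = 1.794 Ω
R_th = 1.794 Ω

Final answer: V_th = 0.0464 V, R_th = 1.794 Ω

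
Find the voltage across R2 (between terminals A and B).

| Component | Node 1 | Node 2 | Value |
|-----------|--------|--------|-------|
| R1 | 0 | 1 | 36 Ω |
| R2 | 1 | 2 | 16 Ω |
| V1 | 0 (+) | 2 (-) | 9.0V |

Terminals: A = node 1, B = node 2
R1 and R2 are in series across V1 (node 0 → node 1 → node 2), and the output A–B is taken across R2, so this is a voltage divider.
Series current: I = V1/(R1 + R2) = 9/(36 + 16) = 9/52 = 0.1731 A
V_R2 = I × R2 = V1 × R2/(R1 + R2) = 9 × 16/52 = 2.769 V

Final answer: 2.769 V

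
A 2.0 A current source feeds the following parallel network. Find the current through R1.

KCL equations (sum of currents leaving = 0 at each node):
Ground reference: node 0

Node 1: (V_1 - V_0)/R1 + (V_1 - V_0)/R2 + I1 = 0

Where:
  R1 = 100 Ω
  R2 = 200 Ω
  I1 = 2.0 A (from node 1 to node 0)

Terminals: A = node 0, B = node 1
All resistors sit directly between nodes 0 and 1, so they are in parallel and share one voltage V; the full source current 2 A splits among them.
1/R_par = 1/100 + 1/200 = 0.015 S  =>  R_par = 66.67 Ω
V = I × R_par = 2 × 66.67 = 133.3 V
I_R1 = V/R1 = 133.3/100 = 1.333 A

Final answer: 1.333 A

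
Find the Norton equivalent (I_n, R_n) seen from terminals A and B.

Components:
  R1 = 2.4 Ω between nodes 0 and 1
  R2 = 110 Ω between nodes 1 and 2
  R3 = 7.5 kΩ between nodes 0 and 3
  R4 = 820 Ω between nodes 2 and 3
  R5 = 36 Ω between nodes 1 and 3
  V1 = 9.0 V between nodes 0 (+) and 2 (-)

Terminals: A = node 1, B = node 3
Find the Thévenin equivalent first; then I_n = V_th/R_th and R_n = R_th.
Step 1 — V_th is the open-circuit voltage V_A - V_B (nothing connected across the terminals).
Nodal analysis, taking node 2 as the 0 V reference.
Source V1 fixes V_0 = 9 V.
KCL at each unknown node (sum of currents leaving = 0; resistances in Ω):
  Node 1: (V_1 - 9)/2.4 + (V_1 - 0)/110 + (V_1 - V_3)/36 = 0
  Node 3: (V_3 - 9)/7500 + (V_3 - 0)/820 + (V_3 - V_1)/36 = 0
Collecting terms (coefficients in siemens):
  0.4535·V_1 - 0.02778·V_3 = 3.75
  0.02913·V_3 - 0.02778·V_1 = 0.0012
Determinant D = (0.4535)(0.02913) - (-0.02778)(-0.02778) = 0.01244
V_1 = [(3.75)(0.02913) - (-0.02778)(0.0012)]/D = 8.784 V
V_3 = [(0.4535)(0.0012) - (3.75)(-0.02778)]/D = 8.417 V
V_th = V_1 - V_3 = 8.784 - 8.417 = 0.3667 V
Step 2 — R_th: zero the source — replace V1 by a short circuit (node 2 merges into node 0) — and find the resistance seen between A (node 1) and B (node 3).
Reduce the network between node 1 (A) and node 3 (B) by series/parallel combination:
  Rp1 = R1 ‖ R2 (parallel, both between nodes 0 and 1) = 1/(1/2.4 + 1/110) = 2.349 Ω
  Rp2 = R3 ‖ R4 (parallel, both between nodes 0 and 3) = 1/(1/7500 + 1/820) = 739.2 Ω
  Rs1 = Rp1 + Rp2 (series, joined only at node 0) = 2.349 + 739.2 = 741.5 Ω
  Rp3 = R5 ‖ Rs1 (parallel, both between nodes 1 and 3) = 1/(1/36 + 1/741.5) = 34.33 Ω
R_th = 34.33 Ω
I_n = V_th/R_th = 0.3667/34.33 = 0.01068 A, and R_n = R_th = 34.33 Ω

Final answer: I_n = 0.01068 A, R_n = 34.33 Ω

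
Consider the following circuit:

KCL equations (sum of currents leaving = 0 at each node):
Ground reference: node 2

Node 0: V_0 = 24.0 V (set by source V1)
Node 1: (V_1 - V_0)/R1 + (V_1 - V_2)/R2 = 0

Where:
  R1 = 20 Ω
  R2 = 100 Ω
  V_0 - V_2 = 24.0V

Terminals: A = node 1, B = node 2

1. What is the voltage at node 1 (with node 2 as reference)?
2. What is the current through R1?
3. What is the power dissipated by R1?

Nodal analysis, taking node 2 as the 0 V reference.
Source V1 fixes V_0 = 24 V.
KCL at each unknown node (sum of currents leaving = 0; resistances in Ω):
  Node 1: (V_1 - 24)/20 + (V_1 - 0)/100 = 0
Collecting terms: 0.06 × V_1 = 1.2  =>  V_1 = 20 V
Part 1:
  Read off the nodal solution: V_1 = 20 V
Part 2:
  I_R1 = (V_0 - V_1)/R1 = (24 - 20)/20 = 0.2 A
  Magnitude: I_R1 = 0.2 A
Part 3:
  I_R1 = (V_0 - V_1)/R1 = (24 - 20)/20 = 0.2 A
  P_R1 = I_R1² × R1 = (0.2)² × 20 = 0.8 W

Final answers:
1. V_1 = 20 V
2. I_R1 = 0.2 A
3. P_R1 = 0.8 W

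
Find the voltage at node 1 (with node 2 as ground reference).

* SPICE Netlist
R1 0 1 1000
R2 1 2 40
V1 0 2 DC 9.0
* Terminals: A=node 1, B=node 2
Nodal analysis, taking node 2 as the 0 V reference.
Source V1 fixes V_0 = 9 V.
KCL at each unknown node (sum of currents leaving = 0; resistances in Ω):
  Node 1: (V_1 - 9)/1000 + (V_1 - 0)/40 = 0
Collecting terms: 0.026 × V_1 = 0.009  =>  V_1 = 0.3462 V
The requested potential is V_1 = 0.3462 V.

Final answer: V_1 = 0.3462 V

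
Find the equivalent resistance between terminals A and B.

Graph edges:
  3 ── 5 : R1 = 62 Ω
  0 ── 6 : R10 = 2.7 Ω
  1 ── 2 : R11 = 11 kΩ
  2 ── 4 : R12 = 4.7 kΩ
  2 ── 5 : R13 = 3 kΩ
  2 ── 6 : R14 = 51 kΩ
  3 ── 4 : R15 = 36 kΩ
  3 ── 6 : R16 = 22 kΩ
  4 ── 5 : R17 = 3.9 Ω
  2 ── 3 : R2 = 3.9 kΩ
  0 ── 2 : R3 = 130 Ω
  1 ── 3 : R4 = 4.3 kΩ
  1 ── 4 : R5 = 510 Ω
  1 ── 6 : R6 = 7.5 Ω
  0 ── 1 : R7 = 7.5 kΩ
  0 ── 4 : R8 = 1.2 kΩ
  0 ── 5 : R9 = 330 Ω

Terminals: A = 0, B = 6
The network is not a plain series/parallel combination. Inject a 1 A test current into terminal A (node 0) and return it from terminal B (node 6); then R_eq = V_A / (1 A).
Nodal analysis, taking node 6 as the 0 V reference.
Current source I_test pushes 1 A into node 0 and draws it out of node 6.
KCL at each unknown node (sum of currents leaving = 0; resistances in Ω):
  Node 0: (V_0 - V_2)/130 + (V_0 - V_1)/7500 + (V_0 - V_4)/1200 + (V_0 - V_5)/330 + (V_0 - 0)/2.7 - 1 = 0
  Node 1: (V_1 - V_0)/7500 + (V_1 - V_3)/4300 + (V_1 - V_4)/510 + (V_1 - 0)/7.5 + (V_1 - V_2)/11000 = 0
  Node 2: (V_2 - V_0)/130 + (V_2 - V_1)/11000 + (V_2 - V_3)/3900 + (V_2 - V_4)/4700 + (V_2 - V_5)/3000 + (V_2 - 0)/51000 = 0
  Node 3: (V_3 - V_1)/4300 + (V_3 - V_2)/3900 + (V_3 - V_5)/62 + (V_3 - V_4)/36000 + (V_3 - 0)/22000 = 0
  Node 4: (V_4 - V_0)/1200 + (V_4 - V_1)/510 + (V_4 - V_2)/4700 + (V_4 - V_3)/36000 + (V_4 - V_5)/3.9 = 0
  Node 5: (V_5 - V_0)/330 + (V_5 - V_2)/3000 + (V_5 - V_3)/62 + (V_5 - V_4)/3.9 = 0
Collecting terms (coefficients in siemens):
  0.3821·V_0 - 0.0001333·V_1 - 0.007692·V_2 - 0.0008333·V_4 - 0.00303·V_5 = 1
  0.1358·V_1 - 0.0001333·V_0 - 0.00009091·V_2 - 0.0002326·V_3 - 0.001961·V_4 = 0
  0.008605·V_2 - 0.007692·V_0 - 0.00009091·V_1 - 0.0002564·V_3 - 0.0002128·V_4 - 0.0003333·V_5 = 0
  0.01669·V_3 - 0.0002326·V_1 - 0.0002564·V_2 - 0.00002778·V_4 - 0.01613·V_5 = 0
  0.2594·V_4 - 0.0008333·V_0 - 0.001961·V_1 - 0.0002128·V_2 - 0.00002778·V_3 - 0.2564·V_5 = 0
  0.2759·V_5 - 0.00303·V_0 - 0.0003333·V_2 - 0.01613·V_3 - 0.2564·V_4 = 0
Solving these 6 simultaneous equations (Gaussian elimination) gives:
  V_0 = 2.688 V, V_1 = 0.03358 V, V_2 = 2.572 V, V_3 = 1.801 V
  V_4 = 1.809 V, V_5 = 1.819 V
R_eq = V_0 / 1 A = 2.688 Ω

Final answer: 2.688 Ω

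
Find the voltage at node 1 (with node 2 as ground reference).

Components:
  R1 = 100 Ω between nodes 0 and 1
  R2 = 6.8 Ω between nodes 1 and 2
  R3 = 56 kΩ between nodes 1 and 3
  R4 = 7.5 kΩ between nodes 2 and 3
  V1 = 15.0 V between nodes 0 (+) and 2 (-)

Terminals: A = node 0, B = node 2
Nodal analysis, taking node 2 as the 0 V reference.
Source V1 fixes V_0 = 15 V.
KCL at each unknown node (sum of currents leaving = 0; resistances in Ω):
  Node 1: (V_1 - 15)/100 + (V_1 - 0)/6.8 + (V_1 - V_3)/56000 = 0
  Node 3: (V_3 - V_1)/56000 + (V_3 - 0)/7500 = 0
Collecting terms (coefficients in siemens):
  0.1571·V_1 - 0.00001786·V_3 = 0.15
  0.0001512·V_3 - 0.00001786·V_1 = 0
Determinant D = (0.1571)(0.0001512) - (-0.00001786)(-0.00001786) = 0.00002375
V_1 = [(0.15)(0.0001512) - (-0.00001786)(0)]/D = 0.955 V
V_3 = [(0.1571)(0) - (0.15)(-0.00001786)]/D = 0.1128 V
The requested potential is V_1 = 0.955 V.

Final answer: V_1 = 0.955 V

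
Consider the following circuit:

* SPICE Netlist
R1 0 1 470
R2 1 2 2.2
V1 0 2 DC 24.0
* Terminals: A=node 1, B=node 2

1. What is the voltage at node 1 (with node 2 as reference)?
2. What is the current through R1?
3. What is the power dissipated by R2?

Nodal analysis, taking node 2 as the 0 V reference.
Source V1 fixes V_0 = 24 V.
KCL at each unknown node (sum of currents leaving = 0; resistances in Ω):
  Node 1: (V_1 - 24)/470 + (V_1 - 0)/2.2 = 0
Collecting terms: 0.4567 × V_1 = 0.05106  =>  V_1 = 0.1118 V
Part 1:
  Read off the nodal solution: V_1 = 0.1118 V
Part 2:
  I_R1 = (V_0 - V_1)/R1 = (24 - 0.1118)/470 = 0.05083 A
  Magnitude: I_R1 = 0.05083 A
Part 3:
  I_R2 = (V_1 - V_2)/R2 = (0.1118 - 0)/2.2 = 0.05083 A
  P_R2 = I_R2² × R2 = (0.05083)² × 2.2 = 0.005683 W

Final answers:
1. V_1 = 0.1118 V
2. I_R1 = 0.05083 A
3. P_R2 = 0.005683 W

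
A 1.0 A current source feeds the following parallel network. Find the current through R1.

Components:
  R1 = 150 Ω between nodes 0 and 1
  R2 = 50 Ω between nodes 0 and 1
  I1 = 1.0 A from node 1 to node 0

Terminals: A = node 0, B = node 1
All resistors sit directly between nodes 0 and 1, so they are in parallel and share one voltage V; the full source current 1 A splits among them.
1/R_par = 1/150 + 1/50 = 0.02667 S  =>  R_par = 37.5 Ω
V = I × R_par = 1 × 37.5 = 37.5 V
I_R1 = V/R1 = 37.5/150 = 0.25 A

Final answer: 0.25 A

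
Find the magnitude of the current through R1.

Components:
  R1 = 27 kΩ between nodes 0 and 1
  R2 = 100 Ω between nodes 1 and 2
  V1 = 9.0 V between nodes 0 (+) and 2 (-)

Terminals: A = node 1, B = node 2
Nodal analysis, taking node 2 as the 0 V reference.
Source V1 fixes V_0 = 9 V.
KCL at each unknown node (sum of currents leaving = 0; resistances in Ω):
  Node 1: (V_1 - 9)/27000 + (V_1 - 0)/100 = 0
Collecting terms: 0.01004 × V_1 = 0.0003333  =>  V_1 = 0.03321 V
I_R1 = (V_0 - V_1)/R1 = (9 - 0.03321)/27000 = 0.0003321 A
|I_R1| = 0.0003321 A

Final answer: |I_R1| = 0.0003321 A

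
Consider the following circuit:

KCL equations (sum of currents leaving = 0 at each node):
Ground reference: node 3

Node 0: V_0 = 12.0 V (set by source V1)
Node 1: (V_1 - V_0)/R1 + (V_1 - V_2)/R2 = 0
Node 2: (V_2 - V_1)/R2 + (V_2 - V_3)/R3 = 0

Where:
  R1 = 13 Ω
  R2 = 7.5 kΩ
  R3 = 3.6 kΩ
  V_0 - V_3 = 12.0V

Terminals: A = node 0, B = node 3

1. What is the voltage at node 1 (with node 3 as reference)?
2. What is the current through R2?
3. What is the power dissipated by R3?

Nodal analysis, taking node 3 as the 0 V reference.
Source V1 fixes V_0 = 12 V.
KCL at each unknown node (sum of currents leaving = 0; resistances in Ω):
  Node 1: (V_1 - 12)/13 + (V_1 - V_2)/7500 = 0
  Node 2: (V_2 - V_1)/7500 + (V_2 - 0)/3600 = 0
Collecting terms (coefficients in siemens):
  0.07706·V_1 - 0.0001333·V_2 = 0.9231
  0.0004111·V_2 - 0.0001333·V_1 = 0
Determinant D = (0.07706)(0.0004111) - (-0.0001333)(-0.0001333) = 0.00003166
V_1 = [(0.9231)(0.0004111) - (-0.0001333)(0)]/D = 11.99 V
V_2 = [(0.07706)(0) - (0.9231)(-0.0001333)]/D = 3.887 V
Part 1:
  Read off the nodal solution: V_1 = 11.99 V
Part 2:
  I_R2 = (V_1 - V_2)/R2 = (11.99 - 3.887)/7500 = 0.00108 A
  Magnitude: I_R2 = 0.00108 A
Part 3:
  I_R3 = (V_2 - V_3)/R3 = (3.887 - 0)/3600 = 0.00108 A
  P_R3 = I_R3² × R3 = (0.00108)² × 3600 = 0.004198 W

Final answers:
1. V_1 = 11.99 V
2. I_R2 = 0.00108 A
3. P_R3 = 0.004198 W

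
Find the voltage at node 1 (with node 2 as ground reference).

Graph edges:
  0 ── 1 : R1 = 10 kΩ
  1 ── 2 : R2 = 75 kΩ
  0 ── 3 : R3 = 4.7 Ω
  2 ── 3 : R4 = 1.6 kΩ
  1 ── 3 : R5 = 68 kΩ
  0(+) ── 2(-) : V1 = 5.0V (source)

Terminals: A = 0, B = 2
Nodal analysis, taking node 2 as the 0 V reference.
Source V1 fixes V_0 = 5 V.
KCL at each unknown node (sum of currents leaving = 0; resistances in Ω):
  Node 1: (V_1 - 5)/10000 + (V_1 - 0)/75000 + (V_1 - V_3)/68000 = 0
  Node 3: (V_3 - 5)/4.7 + (V_3 - 0)/1600 + (V_3 - V_1)/68000 = 0
Collecting terms (coefficients in siemens):
  0.000128·V_1 - 0.00001471·V_3 = 0.0005
  0.2134·V_3 - 0.00001471·V_1 = 1.064
Determinant D = (0.000128)(0.2134) - (-0.00001471)(-0.00001471) = 0.00002732
V_1 = [(0.0005)(0.2134) - (-0.00001471)(1.064)]/D = 4.478 V
V_3 = [(0.000128)(1.064) - (0.0005)(-0.00001471)]/D = 4.985 V
The requested potential is V_1 = 4.478 V.

Final answer: V_1 = 4.478 V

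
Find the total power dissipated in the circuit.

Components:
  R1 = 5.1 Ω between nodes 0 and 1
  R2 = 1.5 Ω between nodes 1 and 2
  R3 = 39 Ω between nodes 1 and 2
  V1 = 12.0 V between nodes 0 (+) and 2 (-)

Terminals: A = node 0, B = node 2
Nodal analysis, taking node 2 as the 0 V reference.
Source V1 fixes V_0 = 12 V.
KCL at each unknown node (sum of currents leaving = 0; resistances in Ω):
  Node 1: (V_1 - 12)/5.1 + (V_1 - 0)/1.5 + (V_1 - 0)/39 = 0
Collecting terms: 0.8884 × V_1 = 2.353  =>  V_1 = 2.649 V
Power in each resistor, P = (ΔV)²/R:
  P_R1 = (12 - 2.649)²/5.1 = 17.15 W
  P_R2 = (2.649 - 0)²/1.5 = 4.677 W
  P_R3 = (2.649 - 0)²/39 = 0.1799 W
P_total = P_R1 + P_R2 + P_R3 = 22 W

Final answer: 22 W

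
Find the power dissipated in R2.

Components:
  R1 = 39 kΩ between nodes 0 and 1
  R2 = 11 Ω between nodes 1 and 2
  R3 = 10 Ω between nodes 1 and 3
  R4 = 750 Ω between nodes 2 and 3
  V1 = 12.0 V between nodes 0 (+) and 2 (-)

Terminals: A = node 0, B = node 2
Nodal analysis, taking node 2 as the 0 V reference.
Source V1 fixes V_0 = 12 V.
KCL at each unknown node (sum of currents leaving = 0; resistances in Ω):
  Node 1: (V_1 - 12)/39000 + (V_1 - 0)/11 + (V_1 - V_3)/10 = 0
  Node 3: (V_3 - V_1)/10 + (V_3 - 0)/750 = 0
Collecting terms (coefficients in siemens):
  0.1909·V_1 - 0.1·V_3 = 0.0003077
  0.1013·V_3 - 0.1·V_1 = 0
Determinant D = (0.1909)(0.1013) - (-0.1)(-0.1) = 0.009348
V_1 = [(0.0003077)(0.1013) - (-0.1)(0)]/D = 0.003335 V
V_3 = [(0.1909)(0) - (0.0003077)(-0.1)]/D = 0.003292 V
I_R2 = (V_1 - V_2)/R2 = (0.003335 - 0)/11 = 0.0003032 A
P_R2 = I_R2² × R2 = (0.0003032)² × 11 = 0.000001011 W

Final answer: 1.011e-06 W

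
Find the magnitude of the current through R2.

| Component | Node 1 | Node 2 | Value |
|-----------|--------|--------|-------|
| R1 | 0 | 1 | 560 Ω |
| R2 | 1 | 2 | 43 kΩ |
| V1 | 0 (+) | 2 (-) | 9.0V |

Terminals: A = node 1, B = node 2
Nodal analysis, taking node 2 as the 0 V reference.
Source V1 fixes V_0 = 9 V.
KCL at each unknown node (sum of currents leaving = 0; resistances in Ω):
  Node 1: (V_1 - 9)/560 + (V_1 - 0)/43000 = 0
Collecting terms: 0.001809 × V_1 = 0.01607  =>  V_1 = 8.884 V
I_R2 = (V_1 - V_2)/R2 = (8.884 - 0)/43000 = 0.0002066 A
|I_R2| = 0.0002066 A

Final answer: |I_R2| = 0.0002066 A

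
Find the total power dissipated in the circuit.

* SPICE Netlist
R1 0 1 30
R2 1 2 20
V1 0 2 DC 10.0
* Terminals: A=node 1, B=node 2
Nodal analysis, taking node 2 as the 0 V reference.
Source V1 fixes V_0 = 10 V.
KCL at each unknown node (sum of currents leaving = 0; resistances in Ω):
  Node 1: (V_1 - 10)/30 + (V_1 - 0)/20 = 0
Collecting terms: 0.08333 × V_1 = 0.3333  =>  V_1 = 4 V
Power in each resistor, P = (ΔV)²/R:
  P_R1 = (10 - 4)²/30 = 1.2 W
  P_R2 = (4 - 0)²/20 = 0.8 W
P_total = P_R1 + P_R2 = 2 W

Final answer: 2 W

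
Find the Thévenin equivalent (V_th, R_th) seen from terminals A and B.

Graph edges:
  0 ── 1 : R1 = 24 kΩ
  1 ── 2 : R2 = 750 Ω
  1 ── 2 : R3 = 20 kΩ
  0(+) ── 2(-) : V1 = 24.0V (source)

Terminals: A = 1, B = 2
Step 1 — V_th is the open-circuit voltage V_A - V_B (nothing connected across the terminals).
Nodal analysis, taking node 2 as the 0 V reference.
Source V1 fixes V_0 = 24 V.
KCL at each unknown node (sum of currents leaving = 0; resistances in Ω):
  Node 1: (V_1 - 24)/24000 + (V_1 - 0)/750 + (V_1 - 0)/20000 = 0
Collecting terms: 0.001425 × V_1 = 0.001  =>  V_1 = 0.7018 V
V_th = V_1 - V_2 = 0.7018 - 0 = 0.7018 V
Step 2 — R_th: zero the source — replace V1 by a short circuit (node 2 merges into node 0) — and find the resistance seen between A (node 1) and B (node 0).
Reduce the network between node 1 (A) and node 0 (B) by series/parallel combination:
  Rp1 = R1 ‖ R2 ‖ R3 (parallel, all between nodes 0 and 1) = 1/(1/24000 + 1/750 + 1/20000) = 701.8 Ω
R_th = 701.8 Ω

Final answer: V_th = 0.7018 V, R_th = 701.8 Ω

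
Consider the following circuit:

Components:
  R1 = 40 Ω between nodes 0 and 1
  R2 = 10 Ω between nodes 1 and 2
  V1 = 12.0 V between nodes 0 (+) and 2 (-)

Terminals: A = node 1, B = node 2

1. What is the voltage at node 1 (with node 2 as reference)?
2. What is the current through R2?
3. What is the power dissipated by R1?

Nodal analysis, taking node 2 as the 0 V reference.
Source V1 fixes V_0 = 12 V.
KCL at each unknown node (sum of currents leaving = 0; resistances in Ω):
  Node 1: (V_1 - 12)/40 + (V_1 - 0)/10 = 0
Collecting terms: 0.125 × V_1 = 0.3  =>  V_1 = 2.4 V
Part 1:
  Read off the nodal solution: V_1 = 2.4 V
Part 2:
  I_R2 = (V_1 - V_2)/R2 = (2.4 - 0)/10 = 0.24 A
  Magnitude: I_R2 = 0.24 A
Part 3:
  I_R1 = (V_0 - V_1)/R1 = (12 - 2.4)/40 = 0.24 A
  P_R1 = I_R1² × R1 = (0.24)² × 40 = 2.304 W

Final answers:
1. V_1 = 2.4 V
2. I_R2 = 0.24 A
3. P_R1 = 2.304 W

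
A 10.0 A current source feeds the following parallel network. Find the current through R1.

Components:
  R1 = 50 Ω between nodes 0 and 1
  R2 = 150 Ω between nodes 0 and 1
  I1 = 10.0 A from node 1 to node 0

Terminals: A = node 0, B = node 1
All resistors sit directly between nodes 0 and 1, so they are in parallel and share one voltage V; the full source current 10 A splits among them.
1/R_par = 1/50 + 1/150 = 0.02667 S  =>  R_par = 37.5 Ω
V = I × R_par = 10 × 37.5 = 375 V
I_R1 = V/R1 = 375/50 = 7.5 A

Final answer: 7.5 A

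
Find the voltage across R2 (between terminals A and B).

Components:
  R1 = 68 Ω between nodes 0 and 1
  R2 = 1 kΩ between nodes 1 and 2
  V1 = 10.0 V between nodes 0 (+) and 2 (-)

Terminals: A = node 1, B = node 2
R1 and R2 are in series across V1 (node 0 → node 1 → node 2), and the output A–B is taken across R2, so this is a voltage divider.
Series current: I = V1/(R1 + R2) = 10/(68 + 1000) = 10/1068 = 0.009363 A
V_R2 = I × R2 = V1 × R2/(R1 + R2) = 10 × 1000/1068 = 9.363 V

Final answer: 9.363 V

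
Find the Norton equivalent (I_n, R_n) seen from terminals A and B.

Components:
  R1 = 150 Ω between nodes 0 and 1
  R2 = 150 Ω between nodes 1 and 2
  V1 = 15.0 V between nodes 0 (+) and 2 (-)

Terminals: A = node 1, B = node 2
Find the Thévenin equivalent first; then I_n = V_th/R_th and R_n = R_th.
Step 1 — V_th is the open-circuit voltage V_A - V_B (nothing connected across the terminals).
Nodal analysis, taking node 2 as the 0 V reference.
Source V1 fixes V_0 = 15 V.
KCL at each unknown node (sum of currents leaving = 0; resistances in Ω):
  Node 1: (V_1 - 15)/150 + (V_1 - 0)/150 = 0
Collecting terms: 0.01333 × V_1 = 0.1  =>  V_1 = 7.5 V
V_th = V_1 - V_2 = 7.5 - 0 = 7.5 V
Step 2 — R_th: zero the source — replace V1 by a short circuit (node 2 merges into node 0) — and find the resistance seen between A (node 1) and B (node 0).
Reduce the network between node 1 (A) and node 0 (B) by series/parallel combination:
  Rp1 = R1 ‖ R2 (parallel, both between nodes 0 and 1) = 1/(1/150 + 1/150) = 75 Ω
R_th = 75 Ω
I_n = V_th/R_th = 7.5/75 = 0.1 A, and R_n = R_th = 75 Ω

Final answer: I_n = 0.1 A, R_n = 75 Ω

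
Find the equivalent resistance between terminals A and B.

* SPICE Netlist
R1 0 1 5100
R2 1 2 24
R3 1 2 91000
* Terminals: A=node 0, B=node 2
Reduce the network between node 0 (A) and node 2 (B) by series/parallel combination:
  Rp1 = R2 ‖ R3 (parallel, both between nodes 1 and 2) = 1/(1/24 + 1/91000) = 23.99 Ω
  Rs1 = R1 + Rp1 (series, joined only at node 1) = 5100 + 23.99 = 5124 Ω
R_eq = 5.124 kΩ

Final answer: 5.124 kΩ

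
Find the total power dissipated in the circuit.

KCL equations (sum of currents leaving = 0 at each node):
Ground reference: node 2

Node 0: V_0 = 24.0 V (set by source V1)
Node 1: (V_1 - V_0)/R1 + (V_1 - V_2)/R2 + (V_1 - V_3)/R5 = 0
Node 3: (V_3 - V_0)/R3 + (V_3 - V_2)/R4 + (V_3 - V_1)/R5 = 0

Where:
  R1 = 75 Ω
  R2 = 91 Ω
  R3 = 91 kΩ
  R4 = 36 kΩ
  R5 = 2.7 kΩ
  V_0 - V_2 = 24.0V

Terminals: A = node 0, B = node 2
Nodal analysis, taking node 2 as the 0 V reference.
Source V1 fixes V_0 = 24 V.
KCL at each unknown node (sum of currents leaving = 0; resistances in Ω):
  Node 1: (V_1 - 24)/75 + (V_1 - 0)/91 + (V_1 - V_3)/2700 = 0
  Node 3: (V_3 - 24)/91000 + (V_3 - 0)/36000 + (V_3 - V_1)/2700 = 0
Collecting terms (coefficients in siemens):
  0.02469·V_1 - 0.0003704·V_3 = 0.32
  0.0004091·V_3 - 0.0003704·V_1 = 0.0002637
Determinant D = (0.02469)(0.0004091) - (-0.0003704)(-0.0003704) = 0.000009966
V_1 = [(0.32)(0.0004091) - (-0.0003704)(0.0002637)]/D = 13.15 V
V_3 = [(0.02469)(0.0002637) - (0.32)(-0.0003704)]/D = 12.55 V
Power in each resistor, P = (ΔV)²/R:
  P_R1 = (24 - 13.15)²/75 = 1.57 W
  P_R2 = (13.15 - 0)²/91 = 1.9 W
  P_R3 = (24 - 12.55)²/91000 = 0.001442 W
  P_R4 = (0 - 12.55)²/36000 = 0.004373 W
  P_R5 = (13.15 - 12.55)²/2700 = 0.0001338 W
P_total = P_R1 + P_R2 + P_R3 + P_R4 + P_R5 = 3.476 W

Final answer: 3.476 W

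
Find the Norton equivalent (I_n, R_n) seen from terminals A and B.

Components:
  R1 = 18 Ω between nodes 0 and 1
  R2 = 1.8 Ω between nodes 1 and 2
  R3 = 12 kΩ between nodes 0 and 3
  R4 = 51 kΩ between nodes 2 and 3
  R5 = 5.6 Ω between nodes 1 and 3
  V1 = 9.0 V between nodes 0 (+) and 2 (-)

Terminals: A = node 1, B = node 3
Find the Thévenin equivalent first; then I_n = V_th/R_th and R_n = R_th.
Step 1 — V_th is the open-circuit voltage V_A - V_B (nothing connected across the terminals).
Nodal analysis, taking node 2 as the 0 V reference.
Source V1 fixes V_0 = 9 V.
KCL at each unknown node (sum of currents leaving = 0; resistances in Ω):
  Node 1: (V_1 - 9)/18 + (V_1 - 0)/1.8 + (V_1 - V_3)/5.6 = 0
  Node 3: (V_3 - 9)/12000 + (V_3 - 0)/51000 + (V_3 - V_1)/5.6 = 0
Collecting terms (coefficients in siemens):
  0.7897·V_1 - 0.1786·V_3 = 0.5
  0.1787·V_3 - 0.1786·V_1 = 0.00075
Determinant D = (0.7897)(0.1787) - (-0.1786)(-0.1786) = 0.1092
V_1 = [(0.5)(0.1787) - (-0.1786)(0.00075)]/D = 0.8193 V
V_3 = [(0.7897)(0.00075) - (0.5)(-0.1786)]/D = 0.823 V
V_th = V_1 - V_3 = 0.8193 - 0.823 = -0.003726 V
Step 2 — R_th: zero the source — replace V1 by a short circuit (node 2 merges into node 0) — and find the resistance seen between A (node 1) and B (node 3).
Reduce the network between node 1 (A) and node 3 (B) by series/parallel combination:
  Rp1 = R1 ‖ R2 (parallel, both between nodes 0 and 1) = 1/(1/18 + 1/1.8) = 1.636 Ω
  Rp2 = R3 ‖ R4 (parallel, both between nodes 0 and 3) = 1/(1/12000 + 1/51000) = 9714 Ω
  Rs1 = Rp1 + Rp2 (series, joined only at node 0) = 1.636 + 9714 = 9716 Ω
  Rp3 = R5 ‖ Rs1 (parallel, both between nodes 1 and 3) = 1/(1/5.6 + 1/9716) = 5.597 Ω
R_th = 5.597 Ω
I_n = V_th/R_th = -0.003726/5.597 = -0.0006657 A, and R_n = R_th = 5.597 Ω

Final answer: I_n = -0.0006657 A, R_n = 5.597 Ω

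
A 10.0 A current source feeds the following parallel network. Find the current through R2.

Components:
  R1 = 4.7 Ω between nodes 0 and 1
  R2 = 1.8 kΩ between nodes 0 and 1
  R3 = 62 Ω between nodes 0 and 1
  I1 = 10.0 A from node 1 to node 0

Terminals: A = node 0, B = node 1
All resistors sit directly between nodes 0 and 1, so they are in parallel and share one voltage V; the full source current 10 A splits among them.
1/R_par = 1/4.7 + 1/1800 + 1/62 = 0.2295 S  =>  R_par = 4.358 Ω
V = I × R_par = 10 × 4.358 = 43.58 V
I_R2 = V/R2 = 43.58/1800 = 0.02421 A

Final answer: 0.02421 A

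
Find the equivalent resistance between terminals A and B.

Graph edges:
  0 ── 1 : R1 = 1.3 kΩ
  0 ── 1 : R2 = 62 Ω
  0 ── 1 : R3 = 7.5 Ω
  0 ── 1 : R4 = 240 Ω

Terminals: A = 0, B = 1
Reduce the network between node 0 (A) and node 1 (B) by series/parallel combination:
  Rp1 = R1 ‖ R2 ‖ R3 ‖ R4 (parallel, all between nodes 0 and 1) = 1/(1/1300 + 1/62 + 1/7.5 + 1/240) = 6.477 Ω
R_eq = 6.477 Ω

Final answer: 6.477 Ω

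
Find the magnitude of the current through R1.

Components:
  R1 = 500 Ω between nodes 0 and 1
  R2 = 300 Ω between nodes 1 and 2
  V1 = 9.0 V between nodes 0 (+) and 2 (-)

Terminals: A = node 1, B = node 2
Nodal analysis, taking node 2 as the 0 V reference.
Source V1 fixes V_0 = 9 V.
KCL at each unknown node (sum of currents leaving = 0; resistances in Ω):
  Node 1: (V_1 - 9)/500 + (V_1 - 0)/300 = 0
Collecting terms: 0.005333 × V_1 = 0.018  =>  V_1 = 3.375 V
I_R1 = (V_0 - V_1)/R1 = (9 - 3.375)/500 = 0.01125 A
|I_R1| = 0.01125 A

Final answer: |I_R1| = 0.01125 A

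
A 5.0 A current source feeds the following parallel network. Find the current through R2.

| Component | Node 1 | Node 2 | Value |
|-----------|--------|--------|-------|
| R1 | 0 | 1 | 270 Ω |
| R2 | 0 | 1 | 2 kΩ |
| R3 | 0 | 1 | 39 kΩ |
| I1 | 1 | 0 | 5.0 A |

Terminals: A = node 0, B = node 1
All resistors sit directly between nodes 0 and 1, so they are in parallel and share one voltage V; the full source current 5 A splits among them.
1/R_par = 1/270 + 1/2000 + 1/39000 = 0.004229 S  =>  R_par = 236.4 Ω
V = I × R_par = 5 × 236.4 = 1182 V
I_R2 = V/R2 = 1182/2000 = 0.5911 A

Final answer: 0.5911 A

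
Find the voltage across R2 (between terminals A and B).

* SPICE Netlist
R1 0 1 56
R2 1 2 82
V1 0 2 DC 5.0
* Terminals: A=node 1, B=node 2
R1 and R2 are in series across V1 (node 0 → node 1 → node 2), and the output A–B is taken across R2, so this is a voltage divider.
Series current: I = V1/(R1 + R2) = 5/(56 + 82) = 5/138 = 0.03623 A
V_R2 = I × R2 = V1 × R2/(R1 + R2) = 5 × 82/138 = 2.971 V

Final answer: 2.971 V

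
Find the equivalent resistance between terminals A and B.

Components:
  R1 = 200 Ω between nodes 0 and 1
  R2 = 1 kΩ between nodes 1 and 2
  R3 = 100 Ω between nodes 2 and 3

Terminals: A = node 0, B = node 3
Reduce the network between node 0 (A) and node 3 (B) by series/parallel combination:
  Rs1 = R1 + R2 (series, joined only at node 1) = 200 + 1000 = 1200 Ω
  Rs2 = R3 + Rs1 (series, joined only at node 2) = 100 + 1200 = 1300 Ω
R_eq = 1.3 kΩ

Final answer: 1.3 kΩ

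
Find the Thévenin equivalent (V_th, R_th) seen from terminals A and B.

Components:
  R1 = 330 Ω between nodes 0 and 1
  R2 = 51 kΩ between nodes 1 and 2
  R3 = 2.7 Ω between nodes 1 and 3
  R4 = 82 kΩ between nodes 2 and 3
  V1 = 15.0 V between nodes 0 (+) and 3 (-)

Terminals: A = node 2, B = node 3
Step 1 — V_th is the open-circuit voltage V_A - V_B (nothing connected across the terminals).
Nodal analysis, taking node 3 as the 0 V reference.
Source V1 fixes V_0 = 15 V.
KCL at each unknown node (sum of currents leaving = 0; resistances in Ω):
  Node 1: (V_1 - 15)/330 + (V_1 - V_2)/51000 + (V_1 - 0)/2.7 = 0
  Node 2: (V_2 - V_1)/51000 + (V_2 - 0)/82000 = 0
Collecting terms (coefficients in siemens):
  0.3734·V_1 - 0.00001961·V_2 = 0.04545
  0.0000318·V_2 - 0.00001961·V_1 = 0
Determinant D = (0.3734)(0.0000318) - (-0.00001961)(-0.00001961) = 0.00001188
V_1 = [(0.04545)(0.0000318) - (-0.00001961)(0)]/D = 0.1217 V
V_2 = [(0.3734)(0) - (0.04545)(-0.00001961)]/D = 0.07505 V
V_th = V_2 - V_3 = 0.07505 - 0 = 0.07505 V
Step 2 — R_th: zero the source — replace V1 by a short circuit (node 3 merges into node 0) — and find the resistance seen between A (node 2) and B (node 0).
Reduce the network between node 2 (A) and node 0 (B) by series/parallel combination:
  Rp1 = R1 ‖ R3 (parallel, both between nodes 0 and 1) = 1/(1/330 + 1/2.7) = 2.678 Ω
  Rs1 = R2 + Rp1 (series, joined only at node 1) = 51000 + 2.678 = 51000 Ω
  Rp2 = R4 ‖ Rs1 (parallel, both between nodes 0 and 2) = 1/(1/82000 + 1/51000) = 31440 Ω
R_th = 31.44 kΩ

Final answer: V_th = 0.07505 V, R_th = 31.44 kΩ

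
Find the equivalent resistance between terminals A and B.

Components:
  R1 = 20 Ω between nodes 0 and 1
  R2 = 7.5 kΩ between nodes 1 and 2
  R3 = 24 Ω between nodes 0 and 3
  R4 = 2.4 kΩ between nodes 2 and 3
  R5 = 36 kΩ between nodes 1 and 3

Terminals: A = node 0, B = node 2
The network is not a plain series/parallel combination. Inject a 1 A test current into terminal A (node 0) and return it from terminal B (node 2); then R_eq = V_A / (1 A).
Nodal analysis, taking node 2 as the 0 V reference.
Current source I_test pushes 1 A into node 0 and draws it out of node 2.
KCL at each unknown node (sum of currents leaving = 0; resistances in Ω):
  Node 0: (V_0 - V_1)/20 + (V_0 - V_3)/24 - 1 = 0
  Node 1: (V_1 - V_0)/20 + (V_1 - 0)/7500 + (V_1 - V_3)/36000 = 0
  Node 3: (V_3 - V_0)/24 + (V_3 - V_1)/36000 + (V_3 - 0)/2400 = 0
Collecting terms (coefficients in siemens):
  0.09167·V_0 - 0.05·V_1 - 0.04167·V_3 = 1
  0.05016·V_1 - 0.05·V_0 - 0.00002778·V_3 = 0
  0.04211·V_3 - 0.04167·V_0 - 0.00002778·V_1 = 0
Solving these 3 simultaneous equations (Gaussian elimination) gives:
  V_0 = 1833 V, V_1 = 1828 V, V_3 = 1815 V
R_eq = V_0 / 1 A = 1833 Ω = 1.833 kΩ

Final answer: 1.833 kΩ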